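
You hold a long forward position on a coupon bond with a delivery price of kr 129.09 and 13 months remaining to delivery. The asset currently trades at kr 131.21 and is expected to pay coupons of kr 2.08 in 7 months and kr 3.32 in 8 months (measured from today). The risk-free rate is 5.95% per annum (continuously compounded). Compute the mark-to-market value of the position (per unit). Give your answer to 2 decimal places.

PV(remaining coupons) I = 2.08·e^(−0.0595·7/12) + 3.32·e^(−0.0595·8/12) = 5.1999
Current forward F = (S − I)·e^(rT) = (131.21 − 5.1999)·e^(0.0595·13/12) = 126.0101 × 1.066581 = 134.4000
Value (long) = (F − K)·e^(−rT) = (134.4000 − 129.09) × 0.937575 = 4.9785
Value = kr 4.98

kr 4.98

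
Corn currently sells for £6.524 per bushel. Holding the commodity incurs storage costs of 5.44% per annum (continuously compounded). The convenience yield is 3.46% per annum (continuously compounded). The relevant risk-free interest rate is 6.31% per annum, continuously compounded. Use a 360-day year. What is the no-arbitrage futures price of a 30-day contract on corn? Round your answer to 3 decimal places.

Net carry = r + u − y = 0.0631 + 0.0544 − 0.0346 = 0.0829
F = S·e^((r+u−y)T) = 6.524 · e^(0.0829 × 30/360) = 6.524 · e^0.006908
= 6.524 × 1.006932 = £6.569 per bushel

£6.569 per bushel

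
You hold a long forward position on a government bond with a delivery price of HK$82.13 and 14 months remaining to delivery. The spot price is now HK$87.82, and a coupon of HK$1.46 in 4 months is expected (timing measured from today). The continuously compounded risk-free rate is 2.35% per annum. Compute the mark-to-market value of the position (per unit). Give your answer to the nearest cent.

PV(remaining coupons) I = 1.46·e^(−0.0235·4/12) = 1.4486
Current forward F = (S − I)·e^(rT) = (87.82 − 1.4486)·e^(0.0235·14/12) = 86.3714 × 1.027796 = 88.7722
Value (long) = (F − K)·e^(−rT) = (88.7722 − 82.13) × 0.972956 = 6.4626
Value = HK$6.46

HK$6.46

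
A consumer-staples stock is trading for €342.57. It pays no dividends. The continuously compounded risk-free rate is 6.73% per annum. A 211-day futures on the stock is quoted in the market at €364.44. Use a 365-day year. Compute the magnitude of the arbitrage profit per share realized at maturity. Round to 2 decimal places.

Fair futures: F* = S·e^(carry·T), with carry = r = 0.0673
F* = 342.57 · e^(0.0673 × 211/365) = 342.57 · e^0.038905 = 342.57 × 1.039672 = €356.1604
Market €364.44 > fair €356.1604: forward overpriced → cash-and-carry (buy spot, short the forward).
At maturity, profit = |F_mkt − F*| = |364.44 − 356.1604| = €8.28 per share

€8.28 per share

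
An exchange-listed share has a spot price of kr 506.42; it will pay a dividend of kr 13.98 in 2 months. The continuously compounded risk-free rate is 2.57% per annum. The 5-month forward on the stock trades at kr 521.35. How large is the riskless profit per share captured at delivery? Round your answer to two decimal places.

PV(dividends) I = 13.98·e^(−0.0257·2/12) = 13.9202
Fair forward F* = (S − I)·e^(rT) = (506.42 − 13.9202)·e^0.010708 = 492.4998 × 1.010766 = 497.8021
Market kr 521.35 > fair 497.8021: forward overpriced → cash-and-carry (borrow at r, buy the stock and collect the dividends, short the forward).
Profit at T = |F_mkt − F*| = |521.35 − 497.8021| = kr 23.55 per share

kr 23.55 per share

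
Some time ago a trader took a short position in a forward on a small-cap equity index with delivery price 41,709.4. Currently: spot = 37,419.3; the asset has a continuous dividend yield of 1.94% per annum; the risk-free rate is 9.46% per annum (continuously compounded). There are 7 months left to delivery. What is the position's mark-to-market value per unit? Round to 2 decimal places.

2471.87

Current fair forward for the remaining 7 months: F = S·e^((r − q)·T), (r − q) = 0.0946 − 0.0194 = 0.0752
F = 37419.3 · e^(0.0752 × 7/12) = 37419.3 × 1.04484303 = 39097.2948
Value of long forward = (F − K)·e^(−rT) = (39097.2948 − 41709.4) · e^(−0.0946·7/12)
= -2612.1052 × 0.94631164 = -2471.87
Short position value = −(long value) = 2471.87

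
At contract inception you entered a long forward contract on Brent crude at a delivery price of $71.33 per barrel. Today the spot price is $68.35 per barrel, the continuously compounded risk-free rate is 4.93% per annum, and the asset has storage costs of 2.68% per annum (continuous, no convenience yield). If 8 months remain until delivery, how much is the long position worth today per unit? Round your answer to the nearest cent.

$0.56 per barrel

Current fair forward for the remaining 8 months: F = S·e^((r + u)·T), (r + u) = 0.0493 + 0.0268 = 0.0761
F = 68.35 · e^(0.0761 × 8/12) = 68.35 × 1.052042 = 71.9071
Value of long forward = (F − K)·e^(−rT) = (71.9071 − 71.33) · e^(−0.0493·8/12)
= 0.5771 × 0.967668 = 0.56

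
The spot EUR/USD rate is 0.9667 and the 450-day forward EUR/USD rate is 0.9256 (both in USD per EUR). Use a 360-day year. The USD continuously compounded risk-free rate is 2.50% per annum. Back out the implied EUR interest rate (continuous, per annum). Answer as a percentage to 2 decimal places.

5.98%

F = S·e^((r_USD − r_EUR)T) ⇒ r_EUR = r_USD − ln(F/S)/T
ln(0.9256/0.9667) = -0.043446; /(450/360) = -0.034757
r_EUR = 0.0250 + 0.034757 = 0.059757
r_EUR = 5.98%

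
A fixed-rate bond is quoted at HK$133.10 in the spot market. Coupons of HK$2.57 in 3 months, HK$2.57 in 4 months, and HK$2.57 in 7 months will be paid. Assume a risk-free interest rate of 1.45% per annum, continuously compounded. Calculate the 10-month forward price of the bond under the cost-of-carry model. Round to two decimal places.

PV(coupons) I = 2.57·e^(−0.0145·3/12) + 2.57·e^(−0.0145·4/12) + 2.57·e^(−0.0145·7/12)
I = 2.5607 + 2.5576 + 2.5484 = 7.6667
F = (S − I)·e^(rT) = (133.10 − 7.6667) · e^(0.0145·10/12)
= 125.4333 · e^0.012083 = 125.4333 × 1.012156 = HK$126.96

HK$126.96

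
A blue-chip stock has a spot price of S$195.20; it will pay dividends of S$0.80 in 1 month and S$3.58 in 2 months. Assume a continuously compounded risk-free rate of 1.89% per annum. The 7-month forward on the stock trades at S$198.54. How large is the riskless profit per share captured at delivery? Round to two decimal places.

PV(dividends) I = 0.80·e^(−0.0189·1/12) + 3.58·e^(−0.0189·2/12) = 4.3675
Fair forward F* = (S − I)·e^(rT) = (195.20 − 4.3675)·e^0.011025 = 190.8325 × 1.011086 = 192.9481
Market S$198.54 > fair 192.9481: forward overpriced → cash-and-carry (borrow at r, buy the stock and collect the dividends, short the forward).
Profit at T = |F_mkt − F*| = |198.54 − 192.9481| = S$5.59 per share

S$5.59 per share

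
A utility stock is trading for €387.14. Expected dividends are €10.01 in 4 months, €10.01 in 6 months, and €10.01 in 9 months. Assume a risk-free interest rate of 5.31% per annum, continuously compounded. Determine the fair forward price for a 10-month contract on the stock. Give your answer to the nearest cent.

PV(dividends) I = 10.01·e^(−0.0531·4/12) + 10.01·e^(−0.0531·6/12) + 10.01·e^(−0.0531·9/12)
I = 9.8344 + 9.7477 + 9.6192 = 29.2013
F = (S − I)·e^(rT) = (387.14 − 29.2013) · e^(0.0531·10/12)
= 357.9387 · e^0.044250 = 357.9387 × 1.045244 = €374.13

€374.13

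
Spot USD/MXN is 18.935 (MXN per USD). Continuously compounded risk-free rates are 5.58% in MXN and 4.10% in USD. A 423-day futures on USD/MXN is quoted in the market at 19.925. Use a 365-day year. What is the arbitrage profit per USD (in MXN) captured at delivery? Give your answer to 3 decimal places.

Fair futures: F* = S·e^(carry·T), with carry = (r_MXN − r_USD) = 0.0558 − 0.0410 = 0.0148
F* = 18.935 · e^(0.0148 × 423/365) = 18.935 · e^0.017152 = 18.935 × 1.017300 = 19.2626
Market 19.925 > fair 19.2626: forward overpriced → cash-and-carry (buy spot, short the forward).
At maturity, profit = |F_mkt − F*| = |19.925 − 19.2626| = 0.662 per USD (in MXN)

0.662 per USD (in MXN)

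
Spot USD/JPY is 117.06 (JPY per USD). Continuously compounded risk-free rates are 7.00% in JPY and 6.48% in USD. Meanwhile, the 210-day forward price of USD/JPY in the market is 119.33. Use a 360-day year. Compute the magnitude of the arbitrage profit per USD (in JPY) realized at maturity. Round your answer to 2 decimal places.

1.91 per USD (in JPY)

Fair forward: F* = S·e^(carry·T), with carry = (r_JPY − r_USD) = 0.0700 − 0.0648 = 0.0052
F* = 117.06 · e^(0.0052 × 210/360) = 117.06 · e^0.003033 = 117.06 × 1.003038 = 117.4156
Market 119.33 > fair 117.4156: forward overpriced → cash-and-carry (buy spot, short the forward).
At maturity, profit = |F_mkt − F*| = |119.33 − 117.4156| = 1.91 per USD (in JPY)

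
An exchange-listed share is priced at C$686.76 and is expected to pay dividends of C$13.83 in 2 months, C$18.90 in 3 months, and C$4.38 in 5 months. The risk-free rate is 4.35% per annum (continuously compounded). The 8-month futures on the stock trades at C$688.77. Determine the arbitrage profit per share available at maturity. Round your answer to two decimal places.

PV(dividends) I = 13.83·e^(−0.0435·2/12) + 18.90·e^(−0.0435·3/12) + 4.38·e^(−0.0435·5/12) = 36.7270
Fair futures F* = (S − I)·e^(rT) = (686.76 − 36.7270)·e^0.029000 = 650.0330 × 1.029425 = 669.1602
Market C$688.77 > fair 669.1602: forward overpriced → cash-and-carry (borrow at r, buy the stock and collect the dividends, short the forward).
Profit at T = |F_mkt − F*| = |688.77 − 669.1602| = C$19.61 per share

C$19.61 per share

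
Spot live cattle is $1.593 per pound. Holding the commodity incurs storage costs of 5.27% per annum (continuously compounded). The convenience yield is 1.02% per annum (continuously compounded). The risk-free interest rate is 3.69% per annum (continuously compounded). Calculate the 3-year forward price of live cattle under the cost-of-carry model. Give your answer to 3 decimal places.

Net carry = r + u − y = 0.0369 + 0.0527 − 0.0102 = 0.0794
F = S·e^((r+u−y)T) = 1.593 · e^(0.0794 × 3) = 1.593 · e^0.238200
= 1.593 × 1.268963 = $2.021 per pound

$2.021 per pound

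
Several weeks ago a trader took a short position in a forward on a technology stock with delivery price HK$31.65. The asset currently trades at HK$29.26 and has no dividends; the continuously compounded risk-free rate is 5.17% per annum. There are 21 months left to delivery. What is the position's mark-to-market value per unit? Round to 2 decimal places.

Current fair forward for the remaining 21 months: F = S·e^(r·T), r = 0.0517
F = 29.26 · e^(0.0517 × 21/12) = 29.26 × 1.094694 = 32.0307
Value of long forward = (F − K)·e^(−rT) = (32.0307 − 31.65) · e^(−0.0517·21/12)
= 0.3807 × 0.913497 = 0.35
Short position value = −(long value) = -HK$0.35

-HK$0.35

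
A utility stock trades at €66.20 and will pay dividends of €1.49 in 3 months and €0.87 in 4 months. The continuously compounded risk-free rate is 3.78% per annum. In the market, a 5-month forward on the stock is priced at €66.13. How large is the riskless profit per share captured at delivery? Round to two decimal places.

PV(dividends) I = 1.49·e^(−0.0378·3/12) + 0.87·e^(−0.0378·4/12) = 2.3351
Fair forward F* = (S − I)·e^(rT) = (66.20 − 2.3351)·e^0.015750 = 63.8649 × 1.015875 = 64.8788
Market €66.13 > fair 64.8788: forward overpriced → cash-and-carry (borrow at r, buy the stock and collect the dividends, short the forward).
Profit at T = |F_mkt − F*| = |66.13 − 64.8788| = €1.25 per share

€1.25 per share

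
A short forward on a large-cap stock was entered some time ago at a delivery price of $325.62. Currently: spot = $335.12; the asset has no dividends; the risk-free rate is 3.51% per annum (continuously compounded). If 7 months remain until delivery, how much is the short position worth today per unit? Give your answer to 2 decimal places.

-$16.10

Current fair forward for the remaining 7 months: F = S·e^(r·T), r = 0.0351
F = 335.12 · e^(0.0351 × 7/12) = 335.12 × 1.020686 = 342.0523
Value of long forward = (F − K)·e^(−rT) = (342.0523 − 325.62) · e^(−0.0351·7/12)
= 16.4323 × 0.979733 = 16.10
Short position value = −(long value) = -$16.10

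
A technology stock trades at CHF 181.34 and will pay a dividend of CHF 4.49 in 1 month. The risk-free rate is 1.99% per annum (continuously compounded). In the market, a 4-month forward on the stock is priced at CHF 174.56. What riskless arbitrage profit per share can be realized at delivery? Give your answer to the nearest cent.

CHF 3.47 per share

PV(dividends) I = 4.49·e^(−0.0199·1/12) = 4.4826
Fair forward F* = (S − I)·e^(rT) = (181.34 − 4.4826)·e^0.006633 = 176.8574 × 1.006655 = 178.0344
Market CHF 174.56 < fair 178.0344: forward underpriced → reverse cash-and-carry (short the stock, invest proceeds at r, pay the dividends, go long the forward).
Profit at T = |F_mkt − F*| = |174.56 − 178.0344| = CHF 3.47 per share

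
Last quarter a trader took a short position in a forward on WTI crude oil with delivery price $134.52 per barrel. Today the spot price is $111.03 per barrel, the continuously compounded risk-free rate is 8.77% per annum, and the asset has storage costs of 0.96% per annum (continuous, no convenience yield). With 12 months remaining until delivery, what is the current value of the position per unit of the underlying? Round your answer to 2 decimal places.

Current fair forward for the remaining 12 months: F = S·e^((r + u)·T), (r + u) = 0.0877 + 0.0096 = 0.0973
F = 111.03 · e^(0.0973 × 12/12) = 111.03 × 1.102191 = 122.3763
Value of long forward = (F − K)·e^(−rT) = (122.3763 − 134.52) · e^(−0.0877·12/12)
= -12.1437 × 0.916036 = -11.12
Short position value = −(long value) = $11.12

$11.12 per barrel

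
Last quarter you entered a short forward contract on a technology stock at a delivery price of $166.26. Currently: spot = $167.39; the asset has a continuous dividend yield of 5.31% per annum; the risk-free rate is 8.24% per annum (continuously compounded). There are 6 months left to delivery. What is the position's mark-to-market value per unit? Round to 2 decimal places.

-$3.45

Current fair forward for the remaining 6 months: F = S·e^((r − q)·T), (r − q) = 0.0824 − 0.0531 = 0.0293
F = 167.39 · e^(0.0293 × 6/12) = 167.39 × 1.014758 = 169.8603
Value of long forward = (F − K)·e^(−rT) = (169.8603 − 166.26) · e^(−0.0824·6/12)
= 3.6003 × 0.959637 = 3.45
Short position value = −(long value) = -$3.45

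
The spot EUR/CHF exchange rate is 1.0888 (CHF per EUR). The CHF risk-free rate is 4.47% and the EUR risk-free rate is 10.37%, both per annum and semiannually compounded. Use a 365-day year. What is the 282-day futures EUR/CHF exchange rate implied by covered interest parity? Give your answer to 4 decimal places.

1.0420

By covered interest parity, F = S · (1+r_CHF/2)^(2T) / (1+r_EUR/2)^(2T)
= 1.0888 × 1.034745 / 1.081243 = 1.0888 × 0.956996
F = 1.0420 CHF per EUR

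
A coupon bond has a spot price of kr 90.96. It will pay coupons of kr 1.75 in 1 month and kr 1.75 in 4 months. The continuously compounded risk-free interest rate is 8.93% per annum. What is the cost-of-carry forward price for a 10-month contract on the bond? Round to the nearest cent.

PV(coupons) I = 1.75·e^(−0.0893·1/12) + 1.75·e^(−0.0893·4/12)
I = 1.7370 + 1.6987 = 3.4357
F = (S − I)·e^(rT) = (90.96 − 3.4357) · e^(0.0893·10/12)
= 87.5243 · e^0.074417 = 87.5243 × 1.077256 = kr 94.29

kr 94.29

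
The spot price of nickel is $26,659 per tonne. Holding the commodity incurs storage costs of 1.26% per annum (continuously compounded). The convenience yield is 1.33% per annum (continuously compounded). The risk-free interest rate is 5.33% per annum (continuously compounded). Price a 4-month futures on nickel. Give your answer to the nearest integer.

Net carry = r + u − y = 0.0533 + 0.0126 − 0.0133 = 0.0526
F = S·e^((r+u−y)T) = 26659 · e^(0.0526 × 4/12) = 26659 · e^0.017533
= 26659 × 1.017688 = $27,131 per tonne

$27,131 per tonne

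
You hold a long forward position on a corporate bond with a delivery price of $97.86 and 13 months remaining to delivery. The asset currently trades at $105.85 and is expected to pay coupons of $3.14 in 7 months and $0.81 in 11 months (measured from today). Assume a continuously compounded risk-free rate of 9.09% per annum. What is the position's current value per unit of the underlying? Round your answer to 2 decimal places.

$13.44

PV(remaining coupons) I = 3.14·e^(−0.0909·7/12) + 0.81·e^(−0.0909·11/12) = 3.7231
Current forward F = (S − I)·e^(rT) = (105.85 − 3.7231)·e^(0.0909·13/12) = 102.1269 × 1.103487 = 112.6957
Value (long) = (F − K)·e^(−rT) = (112.6957 − 97.86) × 0.906218 = 13.4444
Value = $13.44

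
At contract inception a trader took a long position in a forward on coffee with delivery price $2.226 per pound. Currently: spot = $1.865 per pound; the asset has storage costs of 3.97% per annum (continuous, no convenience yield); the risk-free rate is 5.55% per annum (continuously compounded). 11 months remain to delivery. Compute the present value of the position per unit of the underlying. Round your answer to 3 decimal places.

Current fair forward for the remaining 11 months: F = S·e^((r + u)·T), (r + u) = 0.0555 + 0.0397 = 0.0952
F = 1.865 · e^(0.0952 × 11/12) = 1.865 × 1.091188 = 2.0351
Value of long forward = (F − K)·e^(−rT) = (2.0351 − 2.226) · e^(−0.0555·11/12)
= -0.1909 × 0.950397 = -0.181

-$0.181 per pound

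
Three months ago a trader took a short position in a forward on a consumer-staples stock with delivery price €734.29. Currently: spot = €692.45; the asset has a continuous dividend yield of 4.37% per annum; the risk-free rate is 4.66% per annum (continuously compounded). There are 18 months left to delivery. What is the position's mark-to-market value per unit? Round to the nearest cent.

Current fair forward for the remaining 18 months: F = S·e^((r − q)·T), (r − q) = 0.0466 − 0.0437 = 0.0029
F = 692.45 · e^(0.0029 × 18/12) = 692.45 × 1.004359 = 695.4684
Value of long forward = (F − K)·e^(−rT) = (695.4684 − 734.29) · e^(−0.0466·18/12)
= -38.8216 × 0.932487 = -36.20
Short position value = −(long value) = €36.20

€36.20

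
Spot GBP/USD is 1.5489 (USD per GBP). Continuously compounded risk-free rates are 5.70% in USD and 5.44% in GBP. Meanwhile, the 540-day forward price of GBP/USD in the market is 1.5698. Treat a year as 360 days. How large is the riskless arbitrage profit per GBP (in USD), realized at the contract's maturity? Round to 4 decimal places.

0.0148 per GBP (in USD)

Fair forward: F* = S·e^(carry·T), with carry = (r_USD − r_GBP) = 0.0570 − 0.0544 = 0.0026
F* = 1.5489 · e^(0.0026 × 540/360) = 1.5489 · e^0.003900 = 1.5489 × 1.003908 = 1.5550
Market 1.5698 > fair 1.5550: forward overpriced → cash-and-carry (buy spot, short the forward).
At maturity, profit = |F_mkt − F*| = |1.5698 − 1.5550| = 0.0148 per GBP (in USD)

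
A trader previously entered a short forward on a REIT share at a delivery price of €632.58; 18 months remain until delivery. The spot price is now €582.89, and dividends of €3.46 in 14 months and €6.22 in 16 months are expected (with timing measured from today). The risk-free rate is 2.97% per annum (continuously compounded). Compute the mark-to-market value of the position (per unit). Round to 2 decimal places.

PV(remaining dividends) I = 3.46·e^(−0.0297·14/12) + 6.22·e^(−0.0297·16/12) = 9.3207
Current forward F = (S − I)·e^(rT) = (582.89 − 9.3207)·e^(0.0297·18/12) = 573.5693 × 1.045557 = 599.6994
Value (long) = (F − K)·e^(−rT) = (599.6994 − 632.58) × 0.956428 = -31.4479
Short position value = −(long value) = €31.45

€31.45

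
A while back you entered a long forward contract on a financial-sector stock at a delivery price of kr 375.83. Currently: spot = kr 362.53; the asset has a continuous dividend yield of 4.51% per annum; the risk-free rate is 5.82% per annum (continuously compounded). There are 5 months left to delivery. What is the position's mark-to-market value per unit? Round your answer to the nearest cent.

-kr 11.04

Current fair forward for the remaining 5 months: F = S·e^((r − q)·T), (r − q) = 0.0582 − 0.0451 = 0.0131
F = 362.53 · e^(0.0131 × 5/12) = 362.53 × 1.005473 = 364.5141
Value of long forward = (F − K)·e^(−rT) = (364.5141 − 375.83) · e^(−0.0582·5/12)
= -11.3159 × 0.976042 = -11.04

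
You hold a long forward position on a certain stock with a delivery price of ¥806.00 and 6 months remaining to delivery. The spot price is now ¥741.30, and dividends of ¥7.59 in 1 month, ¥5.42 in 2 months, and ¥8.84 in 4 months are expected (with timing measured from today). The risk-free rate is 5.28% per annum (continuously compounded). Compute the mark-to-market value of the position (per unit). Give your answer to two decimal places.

PV(remaining dividends) I = 7.59·e^(−0.0528·1/12) + 5.42·e^(−0.0528·2/12) + 8.84·e^(−0.0528·4/12) = 21.6150
Current forward F = (S − I)·e^(rT) = (741.30 − 21.6150)·e^(0.0528·6/12) = 719.6850 × 1.026752 = 738.9380
Value (long) = (F − K)·e^(−rT) = (738.9380 − 806.00) × 0.973945 = -65.3147
Value = -¥65.31

-¥65.31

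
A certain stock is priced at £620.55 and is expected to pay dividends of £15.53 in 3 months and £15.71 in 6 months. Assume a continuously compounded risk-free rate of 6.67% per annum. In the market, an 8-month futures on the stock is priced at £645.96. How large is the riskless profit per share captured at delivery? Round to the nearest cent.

£29.05 per share

PV(dividends) I = 15.53·e^(−0.0667·3/12) + 15.71·e^(−0.0667·6/12) = 30.4679
Fair futures F* = (S − I)·e^(rT) = (620.55 − 30.4679)·e^0.044467 = 590.0821 × 1.045470 = 616.9131
Market £645.96 > fair 616.9131: forward overpriced → cash-and-carry (borrow at r, buy the stock and collect the dividends, short the forward).
Profit at T = |F_mkt − F*| = |645.96 − 616.9131| = £29.05 per share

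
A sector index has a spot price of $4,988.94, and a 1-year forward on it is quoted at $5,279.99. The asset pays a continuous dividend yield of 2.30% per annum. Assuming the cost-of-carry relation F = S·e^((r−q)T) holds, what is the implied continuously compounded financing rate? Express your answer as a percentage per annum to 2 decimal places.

7.97%

From F = S·e^((r−q)T): (r − q) = ln(F/S)/T
ln(5279.99/4988.94) = ln(1.058339) = 0.056701
(r − q) = 0.056701 / (1) = 0.056701
r = ln(F/S)/T + q = 0.056701 + 0.0230 = 0.079701
r = 7.97%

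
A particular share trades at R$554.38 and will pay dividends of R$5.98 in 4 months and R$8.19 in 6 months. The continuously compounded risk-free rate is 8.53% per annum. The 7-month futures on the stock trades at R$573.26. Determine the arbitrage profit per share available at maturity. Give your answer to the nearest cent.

R$4.95 per share

PV(dividends) I = 5.98·e^(−0.0853·4/12) + 8.19·e^(−0.0853·6/12) = 13.6604
Fair futures F* = (S − I)·e^(rT) = (554.38 − 13.6604)·e^0.049758 = 540.7196 × 1.051017 = 568.3055
Market R$573.26 > fair 568.3055: forward overpriced → cash-and-carry (borrow at r, buy the stock and collect the dividends, short the forward).
Profit at T = |F_mkt − F*| = |573.26 − 568.3055| = R$4.95 per share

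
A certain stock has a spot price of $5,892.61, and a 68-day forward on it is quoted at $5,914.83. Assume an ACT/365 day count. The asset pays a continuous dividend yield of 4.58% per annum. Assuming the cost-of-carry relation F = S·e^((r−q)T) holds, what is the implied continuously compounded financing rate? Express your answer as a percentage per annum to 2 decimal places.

From F = S·e^((r−q)T): (r − q) = ln(F/S)/T
ln(5914.83/5892.61) = ln(1.003771) = 0.003764
(r − q) = 0.003764 / (68/365) = 0.020204
r = ln(F/S)/T + q = 0.020204 + 0.0458 = 0.066004
r = 6.60%

6.60%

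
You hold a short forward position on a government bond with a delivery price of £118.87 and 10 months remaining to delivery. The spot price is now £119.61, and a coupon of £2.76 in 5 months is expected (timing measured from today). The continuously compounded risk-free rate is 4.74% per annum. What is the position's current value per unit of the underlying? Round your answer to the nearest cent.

PV(remaining coupons) I = 2.76·e^(−0.0474·5/12) = 2.7060
Current forward F = (S − I)·e^(rT) = (119.61 − 2.7060)·e^(0.0474·10/12) = 116.9040 × 1.040290 = 121.6141
Value (long) = (F − K)·e^(−rT) = (121.6141 − 118.87) × 0.961270 = 2.6378
Short position value = −(long value) = -£2.64

-£2.64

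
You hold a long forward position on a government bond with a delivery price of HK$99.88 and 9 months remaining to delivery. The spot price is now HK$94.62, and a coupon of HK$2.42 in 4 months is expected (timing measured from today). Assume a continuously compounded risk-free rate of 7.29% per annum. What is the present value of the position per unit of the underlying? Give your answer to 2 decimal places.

-HK$2.31

PV(remaining coupons) I = 2.42·e^(−0.0729·4/12) = 2.3619
Current forward F = (S − I)·e^(rT) = (94.62 − 2.3619)·e^(0.0729·9/12) = 92.2581 × 1.056197 = 97.4427
Value (long) = (F − K)·e^(−rT) = (97.4427 − 99.88) × 0.946793 = -2.3076
Value = -HK$2.31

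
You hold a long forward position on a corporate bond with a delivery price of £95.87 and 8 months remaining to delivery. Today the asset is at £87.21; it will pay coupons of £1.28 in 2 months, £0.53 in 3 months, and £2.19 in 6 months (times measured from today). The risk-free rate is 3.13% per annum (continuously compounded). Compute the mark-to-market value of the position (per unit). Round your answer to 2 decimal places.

-£10.64

PV(remaining coupons) I = 1.28·e^(−0.0313·2/12) + 0.53·e^(−0.0313·3/12) + 2.19·e^(−0.0313·6/12) = 3.9552
Current forward F = (S − I)·e^(rT) = (87.21 − 3.9552)·e^(0.0313·8/12) = 83.2548 × 1.021086 = 85.0103
Value (long) = (F − K)·e^(−rT) = (85.0103 − 95.87) × 0.979350 = -10.6354
Value = -£10.64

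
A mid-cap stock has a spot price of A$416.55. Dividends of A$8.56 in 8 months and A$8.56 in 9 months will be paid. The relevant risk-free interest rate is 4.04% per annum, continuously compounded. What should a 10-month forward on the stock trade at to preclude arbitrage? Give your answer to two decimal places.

PV(dividends) I = 8.56·e^(−0.0404·8/12) + 8.56·e^(−0.0404·9/12)
I = 8.3325 + 8.3045 = 16.6370
F = (S − I)·e^(rT) = (416.55 − 16.6370) · e^(0.0404·10/12)
= 399.9130 · e^0.033667 = 399.9130 × 1.034240 = A$413.61

A$413.61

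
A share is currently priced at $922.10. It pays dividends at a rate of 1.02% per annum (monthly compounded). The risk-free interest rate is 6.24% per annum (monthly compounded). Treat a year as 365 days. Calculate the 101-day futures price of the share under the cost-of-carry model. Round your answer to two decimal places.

F = S · (1+r/12)^(12T) / (1+q/12)^(12T)
= 922.10 × 1.017371 / 1.002825 = 922.10 × 1.014505
F = $935.48

$935.48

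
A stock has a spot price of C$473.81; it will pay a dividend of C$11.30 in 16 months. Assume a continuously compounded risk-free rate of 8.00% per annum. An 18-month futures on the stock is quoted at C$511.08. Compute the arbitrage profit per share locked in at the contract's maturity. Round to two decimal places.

PV(dividends) I = 11.30·e^(−0.0800·16/12) = 10.1567
Fair futures F* = (S − I)·e^(rT) = (473.81 − 10.1567)·e^0.120000 = 463.6533 × 1.127497 = 522.7677
Market C$511.08 < fair 522.7677: forward underpriced → reverse cash-and-carry (short the stock, invest proceeds at r, pay the dividends, go long the forward).
Profit at T = |F_mkt − F*| = |511.08 − 522.7677| = C$11.69 per share

C$11.69 per share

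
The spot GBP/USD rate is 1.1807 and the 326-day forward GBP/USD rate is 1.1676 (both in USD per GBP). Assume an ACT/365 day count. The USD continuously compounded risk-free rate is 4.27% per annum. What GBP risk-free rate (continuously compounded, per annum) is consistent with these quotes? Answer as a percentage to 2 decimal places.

F = S·e^((r_USD − r_GBP)T) ⇒ r_GBP = r_USD − ln(F/S)/T
ln(1.1676/1.1807) = -0.011157; /(326/365) = -0.012492
r_GBP = 0.0427 + 0.012492 = 0.055192
r_GBP = 5.52%

5.52%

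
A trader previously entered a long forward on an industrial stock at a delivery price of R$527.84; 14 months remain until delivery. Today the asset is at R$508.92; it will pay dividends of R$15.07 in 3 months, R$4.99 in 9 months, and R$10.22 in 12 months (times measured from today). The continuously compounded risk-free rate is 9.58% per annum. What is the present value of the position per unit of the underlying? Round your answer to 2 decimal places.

R$8.25

PV(remaining dividends) I = 15.07·e^(−0.0958·3/12) + 4.99·e^(−0.0958·9/12) + 10.22·e^(−0.0958·12/12) = 28.6438
Current forward F = (S − I)·e^(rT) = (508.92 − 28.6438)·e^(0.0958·14/12) = 480.2762 × 1.118252 = 537.0698
Value (long) = (F − K)·e^(−rT) = (537.0698 − 527.84) × 0.894253 = 8.2538
Value = R$8.25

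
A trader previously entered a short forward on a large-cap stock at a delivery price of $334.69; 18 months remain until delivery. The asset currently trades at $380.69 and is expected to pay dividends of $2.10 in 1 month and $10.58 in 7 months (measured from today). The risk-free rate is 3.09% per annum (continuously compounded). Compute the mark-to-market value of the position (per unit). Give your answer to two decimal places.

-$48.67

PV(remaining dividends) I = 2.10·e^(−0.0309·1/12) + 10.58·e^(−0.0309·7/12) = 12.4856
Current forward F = (S − I)·e^(rT) = (380.69 − 12.4856)·e^(0.0309·18/12) = 368.2044 × 1.047441 = 385.6724
Value (long) = (F − K)·e^(−rT) = (385.6724 − 334.69) × 0.954708 = 48.6733
Short position value = −(long value) = -$48.67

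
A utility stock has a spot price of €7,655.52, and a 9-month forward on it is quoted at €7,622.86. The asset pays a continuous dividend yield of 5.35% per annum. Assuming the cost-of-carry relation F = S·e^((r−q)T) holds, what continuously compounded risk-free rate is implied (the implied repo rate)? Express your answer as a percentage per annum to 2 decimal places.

From F = S·e^((r−q)T): (r − q) = ln(F/S)/T
ln(7622.86/7655.52) = ln(0.995734) = -0.004275
(r − q) = -0.004275 / (9/12) = -0.005700
r = ln(F/S)/T + q = -0.005700 + 0.0535 = 0.047800
r = 4.78%

4.78%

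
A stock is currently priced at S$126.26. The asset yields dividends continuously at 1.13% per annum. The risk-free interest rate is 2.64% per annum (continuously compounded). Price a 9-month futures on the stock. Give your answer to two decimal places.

F = S·e^((r − q)T) = 126.26 · e^((0.0264 − 0.0113) × 9/12)
= 126.26 · e^0.011325 = 126.26 × 1.011389
F = S$127.70

S$127.70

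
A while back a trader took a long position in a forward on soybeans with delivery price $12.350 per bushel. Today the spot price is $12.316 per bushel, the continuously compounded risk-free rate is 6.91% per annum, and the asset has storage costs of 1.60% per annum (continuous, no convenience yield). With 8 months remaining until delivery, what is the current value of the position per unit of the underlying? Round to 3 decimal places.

$0.654 per bushel

Current fair forward for the remaining 8 months: F = S·e^((r + u)·T), (r + u) = 0.0691 + 0.0160 = 0.0851
F = 12.316 · e^(0.0851 × 8/12) = 12.316 × 1.058374 = 13.0349
Value of long forward = (F − K)·e^(−rT) = (13.0349 − 12.350) · e^(−0.0691·8/12)
= 0.6849 × 0.954978 = 0.654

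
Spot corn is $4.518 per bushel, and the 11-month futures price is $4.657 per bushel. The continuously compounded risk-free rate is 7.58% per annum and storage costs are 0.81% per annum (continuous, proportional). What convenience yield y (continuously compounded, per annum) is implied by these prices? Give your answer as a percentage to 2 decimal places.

F = S·e^((r+u−y)T) ⇒ (r+u−y) = ln(F/S)/T
ln(4.657/4.518) = 0.030302; /T ⇒ 0.033057
y = r + u − ln(F/S)/T = 0.0758 + 0.0081 − 0.033057 = 0.050843
y = 5.08%

5.08%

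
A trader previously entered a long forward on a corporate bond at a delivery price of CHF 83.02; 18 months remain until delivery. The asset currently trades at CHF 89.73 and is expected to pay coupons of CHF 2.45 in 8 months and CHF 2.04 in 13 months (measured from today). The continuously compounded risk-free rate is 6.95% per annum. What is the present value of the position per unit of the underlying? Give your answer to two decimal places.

CHF 10.70

PV(remaining coupons) I = 2.45·e^(−0.0695·8/12) + 2.04·e^(−0.0695·13/12) = 4.2311
Current forward F = (S − I)·e^(rT) = (89.73 − 4.2311)·e^(0.0695·18/12) = 85.4989 × 1.109878 = 94.8933
Value (long) = (F − K)·e^(−rT) = (94.8933 − 83.02) × 0.901000 = 10.6978
Value = CHF 10.70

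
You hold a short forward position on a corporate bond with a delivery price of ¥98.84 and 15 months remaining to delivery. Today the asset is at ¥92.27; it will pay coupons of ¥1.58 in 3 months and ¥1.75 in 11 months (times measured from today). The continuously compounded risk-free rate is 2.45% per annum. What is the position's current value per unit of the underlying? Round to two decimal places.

PV(remaining coupons) I = 1.58·e^(−0.0245·3/12) + 1.75·e^(−0.0245·11/12) = 3.2815
Current forward F = (S − I)·e^(rT) = (92.27 − 3.2815)·e^(0.0245·15/12) = 88.9885 × 1.031099 = 91.7560
Value (long) = (F − K)·e^(−rT) = (91.7560 − 98.84) × 0.969839 = -6.8703
Short position value = −(long value) = ¥6.87

¥6.87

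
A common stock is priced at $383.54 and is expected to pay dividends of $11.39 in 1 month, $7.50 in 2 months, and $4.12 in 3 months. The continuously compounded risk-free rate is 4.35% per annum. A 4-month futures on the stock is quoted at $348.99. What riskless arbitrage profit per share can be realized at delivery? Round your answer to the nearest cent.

$16.95 per share

PV(dividends) I = 11.39·e^(−0.0435·1/12) + 7.50·e^(−0.0435·2/12) + 4.12·e^(−0.0435·3/12) = 22.8700
Fair futures F* = (S − I)·e^(rT) = (383.54 − 22.8700)·e^0.014500 = 360.6700 × 1.014606 = 365.9379
Market $348.99 < fair 365.9379: forward underpriced → reverse cash-and-carry (short the stock, invest proceeds at r, pay the dividends, go long the forward).
Profit at T = |F_mkt − F*| = |348.99 − 365.9379| = $16.95 per share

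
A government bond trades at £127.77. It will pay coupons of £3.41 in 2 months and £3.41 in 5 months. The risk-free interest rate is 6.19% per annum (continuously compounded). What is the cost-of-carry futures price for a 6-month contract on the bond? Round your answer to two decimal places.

£124.88

PV(coupons) I = 3.41·e^(−0.0619·2/12) + 3.41·e^(−0.0619·5/12)
I = 3.3750 + 3.3232 = 6.6982
F = (S − I)·e^(rT) = (127.77 − 6.6982) · e^(0.0619·6/12)
= 121.0718 · e^0.030950 = 121.0718 × 1.031434 = £124.88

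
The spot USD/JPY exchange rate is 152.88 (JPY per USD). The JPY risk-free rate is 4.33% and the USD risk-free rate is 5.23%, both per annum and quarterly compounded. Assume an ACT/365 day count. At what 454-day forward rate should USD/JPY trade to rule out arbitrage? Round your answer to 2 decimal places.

By covered interest parity, F = S · (1+r_JPY/4)^(4T) / (1+r_USD/4)^(4T)
= 152.88 × 1.055029 / 1.066765 = 152.88 × 0.988999
F = 151.20 JPY per USD

151.20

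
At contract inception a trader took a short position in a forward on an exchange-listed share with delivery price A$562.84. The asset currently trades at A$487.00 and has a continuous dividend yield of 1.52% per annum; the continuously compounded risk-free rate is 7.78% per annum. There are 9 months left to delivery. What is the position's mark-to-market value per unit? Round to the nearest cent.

A$49.46

Current fair forward for the remaining 9 months: F = S·e^((r − q)·T), (r − q) = 0.0778 − 0.0152 = 0.0626
F = 487.00 · e^(0.0626 × 9/12) = 487.00 × 1.048070 = 510.4101
Value of long forward = (F − K)·e^(−rT) = (510.4101 − 562.84) · e^(−0.0778·9/12)
= -52.4299 × 0.943320 = -49.46
Short position value = −(long value) = A$49.46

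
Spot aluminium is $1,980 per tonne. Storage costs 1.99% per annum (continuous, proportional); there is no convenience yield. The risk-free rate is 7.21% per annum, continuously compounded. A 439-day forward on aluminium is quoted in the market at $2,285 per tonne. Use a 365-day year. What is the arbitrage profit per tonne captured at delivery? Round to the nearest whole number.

Fair forward: F* = S·e^(carry·T), with carry = (r + u) = 0.0721 + 0.0199 = 0.0920
F* = 1980 · e^(0.0920 × 439/365) = 1980 · e^0.110652 = 1980 × 1.117006 = $2211.6719
Market $2285 > fair $2211.6719: forward overpriced → cash-and-carry (buy spot, short the forward).
At maturity, profit = |F_mkt − F*| = |2285 − 2211.6719| = $73 per tonne

$73 per tonne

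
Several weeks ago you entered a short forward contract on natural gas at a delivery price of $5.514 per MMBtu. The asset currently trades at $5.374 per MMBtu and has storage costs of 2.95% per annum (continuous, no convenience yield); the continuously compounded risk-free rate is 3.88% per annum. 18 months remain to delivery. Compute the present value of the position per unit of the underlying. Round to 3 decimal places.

-$0.415 per MMBtu

Current fair forward for the remaining 18 months: F = S·e^((r + u)·T), (r + u) = 0.0388 + 0.0295 = 0.0683
F = 5.374 · e^(0.0683 × 18/12) = 5.374 × 1.107882 = 5.9538
Value of long forward = (F − K)·e^(−rT) = (5.9538 − 5.514) · e^(−0.0388·18/12)
= 0.4398 × 0.943461 = 0.415
Short position value = −(long value) = -$0.415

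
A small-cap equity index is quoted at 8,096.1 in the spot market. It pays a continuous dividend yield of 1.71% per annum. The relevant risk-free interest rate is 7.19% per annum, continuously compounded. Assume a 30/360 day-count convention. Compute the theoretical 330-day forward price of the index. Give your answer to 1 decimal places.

F = S·e^((r − q)T) = 8096.1 · e^((0.0719 − 0.0171) × 330/360)
= 8096.1 · e^0.050233 = 8096.1 × 1.051516
F = 8,513.2

8,513.2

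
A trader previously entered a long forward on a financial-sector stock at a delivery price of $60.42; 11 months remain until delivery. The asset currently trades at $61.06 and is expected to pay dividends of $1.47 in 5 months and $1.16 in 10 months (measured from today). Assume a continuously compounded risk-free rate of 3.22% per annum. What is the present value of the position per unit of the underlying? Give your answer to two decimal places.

-$0.18

PV(remaining dividends) I = 1.47·e^(−0.0322·5/12) + 1.16·e^(−0.0322·10/12) = 2.5797
Current forward F = (S − I)·e^(rT) = (61.06 − 2.5797)·e^(0.0322·11/12) = 58.4803 × 1.029957 = 60.2322
Value (long) = (F − K)·e^(−rT) = (60.2322 − 60.42) × 0.970915 = -0.1823
Value = -$0.18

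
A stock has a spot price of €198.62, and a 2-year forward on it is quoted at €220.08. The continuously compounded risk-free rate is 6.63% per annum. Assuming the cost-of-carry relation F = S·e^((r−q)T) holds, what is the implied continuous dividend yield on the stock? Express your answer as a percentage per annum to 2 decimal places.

From F = S·e^((r−q)T): (r − q) = ln(F/S)/T
ln(220.08/198.62) = ln(1.108046) = 0.102598
(r − q) = 0.102598 / (2) = 0.051299
q = r − ln(F/S)/T = 0.0663 − 0.051299 = 0.015001
q = 1.50%

1.50%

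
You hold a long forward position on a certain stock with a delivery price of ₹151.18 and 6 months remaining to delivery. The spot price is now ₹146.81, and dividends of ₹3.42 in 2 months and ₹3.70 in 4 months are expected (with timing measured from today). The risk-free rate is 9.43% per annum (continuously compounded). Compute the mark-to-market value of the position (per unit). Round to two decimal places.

-₹4.36

PV(remaining dividends) I = 3.42·e^(−0.0943·2/12) + 3.70·e^(−0.0943·4/12) = 6.9522
Current forward F = (S − I)·e^(rT) = (146.81 − 6.9522)·e^(0.0943·6/12) = 139.8578 × 1.048279 = 146.6100
Value (long) = (F − K)·e^(−rT) = (146.6100 − 151.18) × 0.953944 = -4.3595
Value = -₹4.36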